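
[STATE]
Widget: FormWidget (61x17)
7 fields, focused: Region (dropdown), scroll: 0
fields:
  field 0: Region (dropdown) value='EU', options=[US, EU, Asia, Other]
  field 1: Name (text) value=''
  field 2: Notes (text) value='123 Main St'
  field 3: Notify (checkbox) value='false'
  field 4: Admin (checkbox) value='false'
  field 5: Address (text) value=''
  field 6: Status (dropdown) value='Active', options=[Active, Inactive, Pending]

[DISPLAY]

> Region:     [EU                                          ▼]
  Name:       [                                             ]
  Notes:      [123 Main St                                  ]
  Notify:     [ ]                                            
  Admin:      [ ]                                            
  Address:    [                                             ]
  Status:     [Active                                      ▼]
                                                             
                                                             
                                                             
                                                             
                                                             
                                                             
                                                             
                                                             
                                                             
                                                             


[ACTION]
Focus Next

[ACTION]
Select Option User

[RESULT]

  Region:     [EU                                          ▼]
> Name:       [                                             ]
  Notes:      [123 Main St                                  ]
  Notify:     [ ]                                            
  Admin:      [ ]                                            
  Address:    [                                             ]
  Status:     [Active                                      ▼]
                                                             
                                                             
                                                             
                                                             
                                                             
                                                             
                                                             
                                                             
                                                             
                                                             


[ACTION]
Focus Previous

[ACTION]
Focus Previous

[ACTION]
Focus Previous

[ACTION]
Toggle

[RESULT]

  Region:     [EU                                          ▼]
  Name:       [                                             ]
  Notes:      [123 Main St                                  ]
  Notify:     [ ]                                            
  Admin:      [ ]                                            
> Address:    [                                             ]
  Status:     [Active                                      ▼]
                                                             
                                                             
                                                             
                                                             
                                                             
                                                             
                                                             
                                                             
                                                             
                                                             


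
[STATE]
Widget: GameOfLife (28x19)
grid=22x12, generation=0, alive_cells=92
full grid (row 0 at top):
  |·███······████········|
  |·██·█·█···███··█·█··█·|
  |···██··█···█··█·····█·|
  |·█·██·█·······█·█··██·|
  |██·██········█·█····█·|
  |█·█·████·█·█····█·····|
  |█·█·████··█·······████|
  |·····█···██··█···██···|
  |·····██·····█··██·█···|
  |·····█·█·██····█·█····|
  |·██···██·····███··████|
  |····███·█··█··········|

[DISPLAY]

Gen: 0                      
·███······████········      
·██·█·█···███··█·█··█·      
···██··█···█··█·····█·      
·█·██·█·······█·█··██·      
██·██········█·█····█·      
█·█·████·█·█····█·····      
█·█·████··█·······████      
·····█···██··█···██···      
·····██·····█··██·█···      
·····█·█·██····█·█····      
·██···██·····███··████      
····███·█··█··········      
                            
                            
                            
                            
                            
                            


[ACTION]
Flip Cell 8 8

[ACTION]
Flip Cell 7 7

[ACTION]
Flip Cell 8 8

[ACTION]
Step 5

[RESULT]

Gen: 5                      
··████·····█··········      
··█·······███·········      
··█·█····█···██·······      
·········███·█········      
·······█·····██·······      
······██······█··█····      
······█·······█··█████      
····██·█·············█      
·······██····████··██·      
····██·█·····█····█·█·      
········██···█··█·█·█·      
········████·██·█·███·      
                            
                            
                            
                            
                            
                            


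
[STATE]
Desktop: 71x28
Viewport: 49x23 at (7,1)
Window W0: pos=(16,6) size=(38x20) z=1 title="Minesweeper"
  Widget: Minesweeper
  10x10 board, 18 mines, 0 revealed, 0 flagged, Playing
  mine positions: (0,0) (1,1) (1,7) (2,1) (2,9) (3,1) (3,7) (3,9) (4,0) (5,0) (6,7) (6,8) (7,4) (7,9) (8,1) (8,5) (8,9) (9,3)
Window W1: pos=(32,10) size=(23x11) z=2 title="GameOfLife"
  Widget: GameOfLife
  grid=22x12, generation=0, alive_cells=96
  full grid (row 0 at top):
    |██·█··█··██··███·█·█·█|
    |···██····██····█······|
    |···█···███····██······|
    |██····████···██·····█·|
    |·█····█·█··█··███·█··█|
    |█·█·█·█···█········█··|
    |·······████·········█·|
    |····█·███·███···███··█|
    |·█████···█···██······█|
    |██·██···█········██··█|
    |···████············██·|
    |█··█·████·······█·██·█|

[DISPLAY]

                                                 
                                                 
                                                 
                                                 
                                                 
         ┏━━━━━━━━━━━━━━━━━━━━━━━━━━━━━━━━━━━━┓  
         ┃ Minesweeper                        ┃  
         ┠────────────────────────────────────┨  
         ┃■■■■■■■■■■                          ┃  
         ┃■■■■■■■■■■     ┏━━━━━━━━━━━━━━━━━━━━━┓ 
         ┃■■■■■■■■■■     ┃ GameOfLife          ┃ 
         ┃■■■■■■■■■■     ┠─────────────────────┨ 
         ┃■■■■■■■■■■     ┃Gen: 0               ┃ 
         ┃■■■■■■■■■■     ┃██····████···██·····█┃ 
         ┃■■■■■■■■■■     ┃·█····█·█··█··███·█··┃ 
         ┃■■■■■■■■■■     ┃█·█·█·█···█········█·┃ 
         ┃■■■■■■■■■■     ┃·······████·········█┃ 
         ┃■■■■■■■■■■     ┃····█·███·███···███··┃ 
         ┃               ┃·█████···█···██······┃ 
         ┃               ┗━━━━━━━━━━━━━━━━━━━━━┛ 
         ┃                                    ┃  
         ┃                                    ┃  
         ┃                                    ┃  


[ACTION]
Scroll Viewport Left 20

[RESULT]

                                                 
                                                 
                                                 
                                                 
                                                 
                ┏━━━━━━━━━━━━━━━━━━━━━━━━━━━━━━━━
                ┃ Minesweeper                    
                ┠────────────────────────────────
                ┃■■■■■■■■■■                      
                ┃■■■■■■■■■■     ┏━━━━━━━━━━━━━━━━
                ┃■■■■■■■■■■     ┃ GameOfLife     
                ┃■■■■■■■■■■     ┠────────────────
                ┃■■■■■■■■■■     ┃Gen: 0          
                ┃■■■■■■■■■■     ┃██····████···██·
                ┃■■■■■■■■■■     ┃·█····█·█··█··██
                ┃■■■■■■■■■■     ┃█·█·█·█···█·····
                ┃■■■■■■■■■■     ┃·······████·····
                ┃■■■■■■■■■■     ┃····█·███·███···
                ┃               ┃·█████···█···██·
                ┃               ┗━━━━━━━━━━━━━━━━
                ┃                                
                ┃                                
                ┃                                


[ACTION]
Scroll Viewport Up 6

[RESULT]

                                                 
                                                 
                                                 
                                                 
                                                 
                                                 
                ┏━━━━━━━━━━━━━━━━━━━━━━━━━━━━━━━━
                ┃ Minesweeper                    
                ┠────────────────────────────────
                ┃■■■■■■■■■■                      
                ┃■■■■■■■■■■     ┏━━━━━━━━━━━━━━━━
                ┃■■■■■■■■■■     ┃ GameOfLife     
                ┃■■■■■■■■■■     ┠────────────────
                ┃■■■■■■■■■■     ┃Gen: 0          
                ┃■■■■■■■■■■     ┃██····████···██·
                ┃■■■■■■■■■■     ┃·█····█·█··█··██
                ┃■■■■■■■■■■     ┃█·█·█·█···█·····
                ┃■■■■■■■■■■     ┃·······████·····
                ┃■■■■■■■■■■     ┃····█·███·███···
                ┃               ┃·█████···█···██·
                ┃               ┗━━━━━━━━━━━━━━━━
                ┃                                
                ┃                                


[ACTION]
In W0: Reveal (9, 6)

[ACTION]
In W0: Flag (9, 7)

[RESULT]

                                                 
                                                 
                                                 
                                                 
                                                 
                                                 
                ┏━━━━━━━━━━━━━━━━━━━━━━━━━━━━━━━━
                ┃ Minesweeper                    
                ┠────────────────────────────────
                ┃■■■■■■■■■■                      
                ┃■■■■■■■■■■     ┏━━━━━━━━━━━━━━━━
                ┃■■■■■■■■■■     ┃ GameOfLife     
                ┃■■■■■■■■■■     ┠────────────────
                ┃■■■■■■■■■■     ┃Gen: 0          
                ┃■■■■■■■■■■     ┃██····████···██·
                ┃■■■■■■■■■■     ┃·█····█·█··█··██
                ┃■■■■■■■■■■     ┃█·█·█·█···█·····
                ┃■■■■■■■■■■     ┃·······████·····
                ┃■■■■■■1⚑■■     ┃····█·███·███···
                ┃               ┃·█████···█···██·
                ┃               ┗━━━━━━━━━━━━━━━━
                ┃                                
                ┃                                


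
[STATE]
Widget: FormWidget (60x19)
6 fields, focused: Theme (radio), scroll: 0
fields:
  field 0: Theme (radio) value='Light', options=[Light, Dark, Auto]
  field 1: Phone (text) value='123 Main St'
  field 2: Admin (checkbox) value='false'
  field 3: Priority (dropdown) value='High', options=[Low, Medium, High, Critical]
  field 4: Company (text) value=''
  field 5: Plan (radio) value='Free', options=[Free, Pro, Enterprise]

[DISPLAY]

> Theme:      (●) Light  ( ) Dark  ( ) Auto                 
  Phone:      [123 Main St                                 ]
  Admin:      [ ]                                           
  Priority:   [High                                       ▼]
  Company:    [                                            ]
  Plan:       (●) Free  ( ) Pro  ( ) Enterprise             
                                                            
                                                            
                                                            
                                                            
                                                            
                                                            
                                                            
                                                            
                                                            
                                                            
                                                            
                                                            
                                                            


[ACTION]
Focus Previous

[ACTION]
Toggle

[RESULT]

  Theme:      (●) Light  ( ) Dark  ( ) Auto                 
  Phone:      [123 Main St                                 ]
  Admin:      [ ]                                           
  Priority:   [High                                       ▼]
  Company:    [                                            ]
> Plan:       (●) Free  ( ) Pro  ( ) Enterprise             
                                                            
                                                            
                                                            
                                                            
                                                            
                                                            
                                                            
                                                            
                                                            
                                                            
                                                            
                                                            
                                                            


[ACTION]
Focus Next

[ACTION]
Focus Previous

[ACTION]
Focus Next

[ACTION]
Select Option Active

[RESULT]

> Theme:      (●) Light  ( ) Dark  ( ) Auto                 
  Phone:      [123 Main St                                 ]
  Admin:      [ ]                                           
  Priority:   [High                                       ▼]
  Company:    [                                            ]
  Plan:       (●) Free  ( ) Pro  ( ) Enterprise             
                                                            
                                                            
                                                            
                                                            
                                                            
                                                            
                                                            
                                                            
                                                            
                                                            
                                                            
                                                            
                                                            


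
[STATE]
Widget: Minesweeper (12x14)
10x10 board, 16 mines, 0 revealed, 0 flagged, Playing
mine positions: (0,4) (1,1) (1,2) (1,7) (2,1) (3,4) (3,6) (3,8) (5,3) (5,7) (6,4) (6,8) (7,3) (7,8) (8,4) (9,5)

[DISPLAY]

■■■■■■■■■■  
■■■■■■■■■■  
■■■■■■■■■■  
■■■■■■■■■■  
■■■■■■■■■■  
■■■■■■■■■■  
■■■■■■■■■■  
■■■■■■■■■■  
■■■■■■■■■■  
■■■■■■■■■■  
            
            
            
            


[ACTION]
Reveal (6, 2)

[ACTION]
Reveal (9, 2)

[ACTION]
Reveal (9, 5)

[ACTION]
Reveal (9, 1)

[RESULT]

■■■■✹■■■■■  
■✹✹■■■■✹■■  
■✹■■■■■■■■  
111■✹■✹■✹■  
  1■■■■■■■  
  1✹■■■✹■■  
  2■✹■■■✹■  
  1✹■■■■✹■  
  12✹■■■■■  
   1■✹■■■■  
            
            
            
            


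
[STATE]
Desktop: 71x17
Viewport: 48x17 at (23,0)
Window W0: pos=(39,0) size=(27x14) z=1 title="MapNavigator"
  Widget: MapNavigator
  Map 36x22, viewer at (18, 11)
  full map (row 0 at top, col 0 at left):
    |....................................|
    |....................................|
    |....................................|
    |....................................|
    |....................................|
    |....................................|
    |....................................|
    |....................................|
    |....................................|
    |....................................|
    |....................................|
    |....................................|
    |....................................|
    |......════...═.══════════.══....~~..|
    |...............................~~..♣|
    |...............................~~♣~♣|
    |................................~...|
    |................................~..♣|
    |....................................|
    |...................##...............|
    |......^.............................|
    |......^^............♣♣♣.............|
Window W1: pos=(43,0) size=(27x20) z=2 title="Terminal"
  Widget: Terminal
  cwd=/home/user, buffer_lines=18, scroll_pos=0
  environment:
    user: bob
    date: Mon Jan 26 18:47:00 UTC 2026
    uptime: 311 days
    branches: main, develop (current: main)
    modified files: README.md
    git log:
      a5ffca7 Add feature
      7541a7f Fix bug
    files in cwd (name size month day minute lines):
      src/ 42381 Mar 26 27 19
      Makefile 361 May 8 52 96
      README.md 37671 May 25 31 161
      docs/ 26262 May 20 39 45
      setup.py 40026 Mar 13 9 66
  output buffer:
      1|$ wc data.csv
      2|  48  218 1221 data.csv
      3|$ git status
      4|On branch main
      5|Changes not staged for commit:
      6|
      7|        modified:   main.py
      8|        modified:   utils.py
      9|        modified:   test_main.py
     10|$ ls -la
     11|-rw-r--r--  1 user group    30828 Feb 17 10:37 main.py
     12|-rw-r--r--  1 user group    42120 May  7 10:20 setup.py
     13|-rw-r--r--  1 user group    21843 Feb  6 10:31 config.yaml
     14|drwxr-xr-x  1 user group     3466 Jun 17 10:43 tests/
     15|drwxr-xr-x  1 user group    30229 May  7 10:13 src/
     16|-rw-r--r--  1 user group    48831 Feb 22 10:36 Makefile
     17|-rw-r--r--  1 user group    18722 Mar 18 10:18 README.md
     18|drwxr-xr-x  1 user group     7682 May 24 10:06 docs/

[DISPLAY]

                ┏━━━┏━━━━━━━━━━━━━━━━━━━━━━━━━┓ 
                ┃ Ma┃ Terminal                ┃ 
                ┠───┠─────────────────────────┨ 
                ┃...┃$ wc data.csv            ┃ 
                ┃...┃  48  218 1221 data.csv  ┃ 
                ┃...┃$ git status             ┃ 
                ┃...┃On branch main           ┃ 
                ┃...┃Changes not staged for co┃ 
                ┃...┃                         ┃ 
                ┃...┃        modified:   main.┃ 
                ┃═══┃        modified:   utils┃ 
                ┃...┃        modified:   test_┃ 
                ┃...┃$ ls -la                 ┃ 
                ┗━━━┃-rw-r--r--  1 user group ┃ 
                    ┃-rw-r--r--  1 user group ┃ 
                    ┃-rw-r--r--  1 user group ┃ 
                    ┃drwxr-xr-x  1 user group ┃ 


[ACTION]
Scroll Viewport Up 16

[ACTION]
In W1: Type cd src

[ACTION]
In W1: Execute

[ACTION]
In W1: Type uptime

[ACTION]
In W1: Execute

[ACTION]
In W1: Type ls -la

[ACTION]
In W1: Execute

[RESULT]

                ┏━━━┏━━━━━━━━━━━━━━━━━━━━━━━━━┓ 
                ┃ Ma┃ Terminal                ┃ 
                ┠───┠─────────────────────────┨ 
                ┃...┃drwxr-xr-x  1 user group ┃ 
                ┃...┃drwxr-xr-x  1 user group ┃ 
                ┃...┃-rw-r--r--  1 user group ┃ 
                ┃...┃-rw-r--r--  1 user group ┃ 
                ┃...┃drwxr-xr-x  1 user group ┃ 
                ┃...┃$ cd src                 ┃ 
                ┃...┃                         ┃ 
                ┃═══┃$ uptime                 ┃ 
                ┃...┃ 10:00  up 311 days      ┃ 
                ┃...┃$ ls -la                 ┃ 
                ┗━━━┃drwxr-xr-x  1 bob group  ┃ 
                    ┃-rw-r--r--  1 bob group  ┃ 
                    ┃-rw-r--r--  1 bob group  ┃ 
                    ┃drwxr-xr-x  1 bob group  ┃ 


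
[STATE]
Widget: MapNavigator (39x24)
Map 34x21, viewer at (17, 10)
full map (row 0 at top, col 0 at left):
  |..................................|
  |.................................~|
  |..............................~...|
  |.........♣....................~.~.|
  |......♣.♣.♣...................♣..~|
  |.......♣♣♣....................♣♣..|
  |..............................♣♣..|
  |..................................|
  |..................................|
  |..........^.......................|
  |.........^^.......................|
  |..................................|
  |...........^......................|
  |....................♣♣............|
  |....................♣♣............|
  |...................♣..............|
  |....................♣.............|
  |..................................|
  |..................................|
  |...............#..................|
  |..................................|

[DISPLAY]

                                       
                                       
  ..................................   
  .................................~   
  ..............................~...   
  .........♣....................~.~.   
  ......♣.♣.♣...................♣..~   
  .......♣♣♣....................♣♣..   
  ..............................♣♣..   
  ..................................   
  ..................................   
  ..........^.......................   
  .........^^......@................   
  ..................................   
  ...........^......................   
  ....................♣♣............   
  ....................♣♣............   
  ...................♣..............   
  ....................♣.............   
  ..................................   
  ..................................   
  ...............#..................   
  ..................................   
                                       


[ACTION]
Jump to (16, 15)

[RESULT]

   .........♣....................~.~.  
   ......♣.♣.♣...................♣..~  
   .......♣♣♣....................♣♣..  
   ..............................♣♣..  
   ..................................  
   ..................................  
   ..........^.......................  
   .........^^.......................  
   ..................................  
   ...........^......................  
   ....................♣♣............  
   ....................♣♣............  
   ................@..♣..............  
   ....................♣.............  
   ..................................  
   ..................................  
   ...............#..................  
   ..................................  
                                       
                                       
                                       
                                       
                                       
                                       


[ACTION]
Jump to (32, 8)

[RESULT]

                                       
                                       
                                       
                                       
.....................                  
....................~                  
.................~...                  
.................~.~.                  
.................♣..~                  
.................♣♣..                  
.................♣♣..                  
.....................                  
...................@.                  
.....................                  
.....................                  
.....................                  
.....................                  
.......♣♣............                  
.......♣♣............                  
......♣..............                  
.......♣.............                  
.....................                  
.....................                  
..#..................                  


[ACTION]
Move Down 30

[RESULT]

.....................                  
.....................                  
.....................                  
.....................                  
.....................                  
.......♣♣............                  
.......♣♣............                  
......♣..............                  
.......♣.............                  
.....................                  
.....................                  
..#..................                  
...................@.                  
                                       
                                       
                                       
                                       
                                       
                                       
                                       
                                       
                                       
                                       
                                       


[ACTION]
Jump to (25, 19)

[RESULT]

............................           
............................           
....^.......................           
...^^.......................           
............................           
.....^......................           
..............♣♣............           
..............♣♣............           
.............♣..............           
..............♣.............           
............................           
............................           
.........#.........@........           
............................           
                                       
                                       
                                       
                                       
                                       
                                       
                                       
                                       
                                       
                                       


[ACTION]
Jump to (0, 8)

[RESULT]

                                       
                                       
                                       
                                       
                   ....................
                   ....................
                   ....................
                   .........♣..........
                   ......♣.♣.♣.........
                   .......♣♣♣..........
                   ....................
                   ....................
                   @...................
                   ..........^.........
                   .........^^.........
                   ....................
                   ...........^........
                   ....................
                   ....................
                   ...................♣
                   ....................
                   ....................
                   ....................
                   ...............#....


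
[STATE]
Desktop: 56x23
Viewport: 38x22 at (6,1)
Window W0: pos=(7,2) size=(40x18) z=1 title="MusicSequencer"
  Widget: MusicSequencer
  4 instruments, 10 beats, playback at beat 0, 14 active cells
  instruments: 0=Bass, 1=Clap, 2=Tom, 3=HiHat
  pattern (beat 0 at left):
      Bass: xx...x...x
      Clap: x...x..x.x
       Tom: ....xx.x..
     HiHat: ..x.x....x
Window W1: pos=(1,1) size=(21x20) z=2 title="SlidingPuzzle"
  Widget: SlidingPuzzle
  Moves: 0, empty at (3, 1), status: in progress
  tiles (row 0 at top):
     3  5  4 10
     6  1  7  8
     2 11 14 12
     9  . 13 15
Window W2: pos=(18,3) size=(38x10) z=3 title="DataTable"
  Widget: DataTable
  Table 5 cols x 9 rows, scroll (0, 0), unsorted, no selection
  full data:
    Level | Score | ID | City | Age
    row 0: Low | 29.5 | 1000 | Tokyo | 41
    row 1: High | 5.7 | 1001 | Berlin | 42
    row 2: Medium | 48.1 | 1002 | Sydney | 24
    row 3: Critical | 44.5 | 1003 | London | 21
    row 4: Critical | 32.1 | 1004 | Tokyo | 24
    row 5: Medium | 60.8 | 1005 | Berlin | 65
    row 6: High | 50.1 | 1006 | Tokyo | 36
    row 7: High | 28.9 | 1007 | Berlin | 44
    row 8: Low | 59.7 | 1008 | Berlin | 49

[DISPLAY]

━━━━━━━━━━━━━━━┓                      
dingPuzzle     ┃━━━━━━━━━━━━━━━━━━━━━━
────────────┏━━━━━━━━━━━━━━━━━━━━━━━━━
─┬────┬────┬┃ DataTable               
 │  5 │  4 │┠─────────────────────────
─┼────┼────┼┃Level   │Score│ID  │City 
 │  1 │  7 │┃────────┼─────┼────┼─────
─┼────┼────┼┃Low     │29.5 │1000│Tokyo
 │ 11 │ 14 │┃High    │5.7  │1001│Berli
─┼────┼────┼┃Medium  │48.1 │1002│Sydne
 │    │ 13 │┃Critical│44.5 │1003│Londo
─┴────┴────┴┗━━━━━━━━━━━━━━━━━━━━━━━━━
s: 0           ┃                      
               ┃                      
               ┃                      
               ┃                      
               ┃                      
               ┃                      
               ┃━━━━━━━━━━━━━━━━━━━━━━
━━━━━━━━━━━━━━━┛                      
                                      
                                      


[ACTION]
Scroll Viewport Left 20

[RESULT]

 ┏━━━━━━━━━━━━━━━━━━━┓                
 ┃ SlidingPuzzle     ┃━━━━━━━━━━━━━━━━
 ┠────────────────┏━━━━━━━━━━━━━━━━━━━
 ┃┌────┬────┬────┬┃ DataTable         
 ┃│  3 │  5 │  4 │┠───────────────────
 ┃├────┼────┼────┼┃Level   │Score│ID  
 ┃│  6 │  1 │  7 │┃────────┼─────┼────
 ┃├────┼────┼────┼┃Low     │29.5 │1000
 ┃│  2 │ 11 │ 14 │┃High    │5.7  │1001
 ┃├────┼────┼────┼┃Medium  │48.1 │1002
 ┃│  9 │    │ 13 │┃Critical│44.5 │1003
 ┃└────┴────┴────┴┗━━━━━━━━━━━━━━━━━━━
 ┃Moves: 0           ┃                
 ┃                   ┃                
 ┃                   ┃                
 ┃                   ┃                
 ┃                   ┃                
 ┃                   ┃                
 ┃                   ┃━━━━━━━━━━━━━━━━
 ┗━━━━━━━━━━━━━━━━━━━┛                
                                      
                                      


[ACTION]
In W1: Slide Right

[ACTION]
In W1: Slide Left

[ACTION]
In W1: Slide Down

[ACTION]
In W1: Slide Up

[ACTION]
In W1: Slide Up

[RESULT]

 ┏━━━━━━━━━━━━━━━━━━━┓                
 ┃ SlidingPuzzle     ┃━━━━━━━━━━━━━━━━
 ┠────────────────┏━━━━━━━━━━━━━━━━━━━
 ┃┌────┬────┬────┬┃ DataTable         
 ┃│  3 │  5 │  4 │┠───────────────────
 ┃├────┼────┼────┼┃Level   │Score│ID  
 ┃│  6 │  1 │  7 │┃────────┼─────┼────
 ┃├────┼────┼────┼┃Low     │29.5 │1000
 ┃│  2 │ 11 │ 14 │┃High    │5.7  │1001
 ┃├────┼────┼────┼┃Medium  │48.1 │1002
 ┃│  9 │    │ 13 │┃Critical│44.5 │1003
 ┃└────┴────┴────┴┗━━━━━━━━━━━━━━━━━━━
 ┃Moves: 4           ┃                
 ┃                   ┃                
 ┃                   ┃                
 ┃                   ┃                
 ┃                   ┃                
 ┃                   ┃                
 ┃                   ┃━━━━━━━━━━━━━━━━
 ┗━━━━━━━━━━━━━━━━━━━┛                
                                      
                                      


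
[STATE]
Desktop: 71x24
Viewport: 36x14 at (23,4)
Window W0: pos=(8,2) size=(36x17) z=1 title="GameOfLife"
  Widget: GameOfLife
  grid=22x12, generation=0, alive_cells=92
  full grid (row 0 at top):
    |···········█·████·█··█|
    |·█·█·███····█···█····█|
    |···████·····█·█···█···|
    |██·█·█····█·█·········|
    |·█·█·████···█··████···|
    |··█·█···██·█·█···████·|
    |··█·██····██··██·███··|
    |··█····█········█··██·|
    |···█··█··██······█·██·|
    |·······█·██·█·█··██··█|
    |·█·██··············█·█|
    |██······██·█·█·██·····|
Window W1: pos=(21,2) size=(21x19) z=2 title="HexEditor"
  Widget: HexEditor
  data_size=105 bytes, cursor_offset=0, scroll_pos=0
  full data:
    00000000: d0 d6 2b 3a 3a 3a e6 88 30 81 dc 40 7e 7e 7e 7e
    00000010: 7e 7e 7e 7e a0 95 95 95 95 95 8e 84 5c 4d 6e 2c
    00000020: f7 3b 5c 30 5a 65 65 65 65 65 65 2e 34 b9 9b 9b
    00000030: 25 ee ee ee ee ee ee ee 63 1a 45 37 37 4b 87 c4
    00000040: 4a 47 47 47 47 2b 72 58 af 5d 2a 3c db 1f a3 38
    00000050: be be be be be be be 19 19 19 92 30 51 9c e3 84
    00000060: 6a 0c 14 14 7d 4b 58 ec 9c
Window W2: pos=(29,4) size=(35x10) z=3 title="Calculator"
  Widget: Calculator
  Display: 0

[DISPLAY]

──────┏━━━━━━━━━━━━━━━━━━━━━━━━━━━━━
000000┃ Calculator                  
000001┠─────────────────────────────
000002┃                             
000003┃┌───┬───┬───┬───┐            
000004┃│ 7 │ 8 │ 9 │ ÷ │            
000005┃├───┼───┼───┼───┤            
000006┃│ 4 │ 5 │ 6 │ × │            
      ┃└───┴───┴───┴───┘            
      ┗━━━━━━━━━━━━━━━━━━━━━━━━━━━━━
                  ┃ ┃               
                  ┃ ┃               
                  ┃ ┃               
                  ┃ ┃               


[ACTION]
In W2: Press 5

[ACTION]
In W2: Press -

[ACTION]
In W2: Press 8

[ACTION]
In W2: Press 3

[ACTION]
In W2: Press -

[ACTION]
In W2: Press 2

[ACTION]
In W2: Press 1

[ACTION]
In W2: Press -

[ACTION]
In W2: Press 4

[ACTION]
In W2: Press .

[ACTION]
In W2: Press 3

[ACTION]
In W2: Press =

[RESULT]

──────┏━━━━━━━━━━━━━━━━━━━━━━━━━━━━━
000000┃ Calculator                  
000001┠─────────────────────────────
000002┃                           -1
000003┃┌───┬───┬───┬───┐            
000004┃│ 7 │ 8 │ 9 │ ÷ │            
000005┃├───┼───┼───┼───┤            
000006┃│ 4 │ 5 │ 6 │ × │            
      ┃└───┴───┴───┴───┘            
      ┗━━━━━━━━━━━━━━━━━━━━━━━━━━━━━
                  ┃ ┃               
                  ┃ ┃               
                  ┃ ┃               
                  ┃ ┃               
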